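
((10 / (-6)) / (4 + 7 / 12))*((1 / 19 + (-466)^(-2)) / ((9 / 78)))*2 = -11293100 / 34039203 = -0.33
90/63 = 10/7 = 1.43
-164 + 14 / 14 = -163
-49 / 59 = -0.83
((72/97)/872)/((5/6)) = 54/52865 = 0.00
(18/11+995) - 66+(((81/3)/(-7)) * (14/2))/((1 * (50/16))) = 253549/275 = 922.00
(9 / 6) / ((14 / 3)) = 9 / 28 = 0.32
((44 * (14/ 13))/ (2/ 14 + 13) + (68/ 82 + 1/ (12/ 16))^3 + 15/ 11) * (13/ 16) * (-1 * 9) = -92314734125/ 836976624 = -110.30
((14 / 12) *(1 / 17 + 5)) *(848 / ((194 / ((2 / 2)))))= 127624 / 4947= 25.80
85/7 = 12.14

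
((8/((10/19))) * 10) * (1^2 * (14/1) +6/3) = 2432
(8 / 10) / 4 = 1 / 5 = 0.20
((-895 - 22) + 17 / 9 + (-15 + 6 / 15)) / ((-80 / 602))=6996.08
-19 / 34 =-0.56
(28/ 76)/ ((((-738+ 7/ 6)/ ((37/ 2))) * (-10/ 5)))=777/ 167998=0.00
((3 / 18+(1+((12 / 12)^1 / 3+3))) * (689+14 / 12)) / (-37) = -12423 / 148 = -83.94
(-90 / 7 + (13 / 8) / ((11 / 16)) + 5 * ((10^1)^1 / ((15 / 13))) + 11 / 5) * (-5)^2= 202355 / 231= 876.00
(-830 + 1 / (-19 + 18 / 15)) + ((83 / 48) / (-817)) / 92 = -266531551387 / 321100608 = -830.06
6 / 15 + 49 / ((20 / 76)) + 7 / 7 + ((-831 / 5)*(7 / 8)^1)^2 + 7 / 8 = 34139049 / 1600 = 21336.91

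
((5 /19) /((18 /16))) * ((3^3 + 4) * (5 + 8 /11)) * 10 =86800 /209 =415.31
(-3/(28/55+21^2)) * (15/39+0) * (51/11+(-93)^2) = -7139250/315679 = -22.62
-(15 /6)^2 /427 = -25 /1708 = -0.01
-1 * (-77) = 77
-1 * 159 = -159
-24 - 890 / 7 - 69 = -1541 / 7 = -220.14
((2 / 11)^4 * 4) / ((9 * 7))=64 / 922383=0.00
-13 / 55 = -0.24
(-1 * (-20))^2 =400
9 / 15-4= -17 / 5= -3.40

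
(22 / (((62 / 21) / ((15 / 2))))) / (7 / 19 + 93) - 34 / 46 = -0.14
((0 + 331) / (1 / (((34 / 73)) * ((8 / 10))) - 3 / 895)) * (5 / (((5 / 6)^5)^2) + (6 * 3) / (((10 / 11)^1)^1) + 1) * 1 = 814578947808064 / 127448046875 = 6391.46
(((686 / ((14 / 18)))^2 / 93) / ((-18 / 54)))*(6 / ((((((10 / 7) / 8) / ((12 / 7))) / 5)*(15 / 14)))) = -1045529856 / 155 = -6745353.91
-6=-6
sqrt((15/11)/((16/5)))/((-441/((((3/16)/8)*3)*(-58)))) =145*sqrt(33)/137984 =0.01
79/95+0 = 79/95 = 0.83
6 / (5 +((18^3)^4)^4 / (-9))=-6 / 198992970706774374771665563915992392309509631108422318424059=-0.00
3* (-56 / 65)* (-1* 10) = 336 / 13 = 25.85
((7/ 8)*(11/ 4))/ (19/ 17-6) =-1309/ 2656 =-0.49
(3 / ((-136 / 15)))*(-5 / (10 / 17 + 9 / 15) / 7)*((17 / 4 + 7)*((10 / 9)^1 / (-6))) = -9375 / 22624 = -0.41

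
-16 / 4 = -4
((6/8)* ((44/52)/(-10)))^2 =1089/270400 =0.00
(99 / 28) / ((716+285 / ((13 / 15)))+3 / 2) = 1287 / 380870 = 0.00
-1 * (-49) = 49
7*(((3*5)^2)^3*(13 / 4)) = 1036546875 / 4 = 259136718.75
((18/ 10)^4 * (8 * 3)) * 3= 472392/ 625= 755.83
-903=-903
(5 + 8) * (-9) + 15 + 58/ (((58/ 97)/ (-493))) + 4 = -47919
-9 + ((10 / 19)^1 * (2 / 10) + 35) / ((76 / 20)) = 86 / 361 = 0.24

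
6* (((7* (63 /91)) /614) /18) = 21 /7982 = 0.00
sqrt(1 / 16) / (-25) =-1 / 100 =-0.01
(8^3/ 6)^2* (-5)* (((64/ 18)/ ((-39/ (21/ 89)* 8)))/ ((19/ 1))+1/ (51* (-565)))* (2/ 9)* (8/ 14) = 175578284032/ 215496337329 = 0.81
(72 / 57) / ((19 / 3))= 72 / 361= 0.20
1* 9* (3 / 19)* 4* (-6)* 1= -648 / 19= -34.11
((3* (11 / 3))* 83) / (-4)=-913 / 4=-228.25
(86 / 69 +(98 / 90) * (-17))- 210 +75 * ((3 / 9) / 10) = -465263 / 2070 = -224.76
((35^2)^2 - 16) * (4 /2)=3001218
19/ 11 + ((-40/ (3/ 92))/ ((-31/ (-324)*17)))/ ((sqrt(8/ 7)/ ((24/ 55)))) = 19/ 11 - 476928*sqrt(14)/ 5797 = -306.10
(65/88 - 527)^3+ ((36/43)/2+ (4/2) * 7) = -4270914617351293/29303296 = -145748608.53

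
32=32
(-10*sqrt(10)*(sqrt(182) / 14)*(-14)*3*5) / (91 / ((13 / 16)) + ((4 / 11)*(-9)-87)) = 3300*sqrt(455) / 239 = 294.52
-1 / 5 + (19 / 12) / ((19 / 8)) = 7 / 15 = 0.47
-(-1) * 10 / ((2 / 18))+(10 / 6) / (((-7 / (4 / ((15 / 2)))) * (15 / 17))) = 84914 / 945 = 89.86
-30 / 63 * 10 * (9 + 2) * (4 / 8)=-550 / 21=-26.19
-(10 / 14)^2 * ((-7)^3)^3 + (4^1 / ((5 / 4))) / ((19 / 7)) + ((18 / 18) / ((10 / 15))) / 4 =15647318181 / 760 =20588576.55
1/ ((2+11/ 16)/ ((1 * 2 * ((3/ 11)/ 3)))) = 32/ 473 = 0.07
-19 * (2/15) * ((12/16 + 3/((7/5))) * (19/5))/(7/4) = -19494/1225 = -15.91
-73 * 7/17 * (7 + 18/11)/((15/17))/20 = -9709/660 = -14.71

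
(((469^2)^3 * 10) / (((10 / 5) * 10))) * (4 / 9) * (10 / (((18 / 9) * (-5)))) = -21284676407601362 / 9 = -2364964045289040.22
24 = 24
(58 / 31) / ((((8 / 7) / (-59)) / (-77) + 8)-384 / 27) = -8300061 / 27602152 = -0.30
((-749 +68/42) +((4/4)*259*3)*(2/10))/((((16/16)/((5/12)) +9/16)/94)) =-93485632/4977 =-18783.53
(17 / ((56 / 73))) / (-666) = -0.03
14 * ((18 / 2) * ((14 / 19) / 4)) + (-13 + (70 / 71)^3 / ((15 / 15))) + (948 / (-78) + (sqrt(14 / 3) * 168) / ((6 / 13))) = -87076280 / 88404017 + 364 * sqrt(42) / 3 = 785.34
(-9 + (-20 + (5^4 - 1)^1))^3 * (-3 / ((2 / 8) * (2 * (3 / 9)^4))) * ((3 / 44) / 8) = -153560113875 / 176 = -872500647.02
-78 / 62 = -39 / 31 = -1.26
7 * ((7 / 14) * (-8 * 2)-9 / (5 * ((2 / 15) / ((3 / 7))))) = -193 / 2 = -96.50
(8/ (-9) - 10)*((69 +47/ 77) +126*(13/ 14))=-2031.98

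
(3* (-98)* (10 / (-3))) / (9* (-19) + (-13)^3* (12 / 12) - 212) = -49 / 129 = -0.38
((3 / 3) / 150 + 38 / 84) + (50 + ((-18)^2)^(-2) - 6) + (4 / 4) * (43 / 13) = 11407674211 / 238820400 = 47.77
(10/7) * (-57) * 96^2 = -5253120/7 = -750445.71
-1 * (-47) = 47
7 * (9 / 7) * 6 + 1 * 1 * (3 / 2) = 111 / 2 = 55.50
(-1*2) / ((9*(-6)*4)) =1 / 108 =0.01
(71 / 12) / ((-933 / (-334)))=11857 / 5598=2.12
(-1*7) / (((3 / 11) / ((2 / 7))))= -22 / 3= -7.33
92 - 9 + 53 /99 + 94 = 17576 /99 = 177.54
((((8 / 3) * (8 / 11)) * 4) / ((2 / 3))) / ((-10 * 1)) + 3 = 1.84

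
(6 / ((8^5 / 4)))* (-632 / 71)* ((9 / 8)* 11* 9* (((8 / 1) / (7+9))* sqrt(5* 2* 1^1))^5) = -5279175* sqrt(10) / 2326528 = -7.18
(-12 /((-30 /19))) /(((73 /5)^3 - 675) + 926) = 475 /210196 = 0.00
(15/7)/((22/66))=45/7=6.43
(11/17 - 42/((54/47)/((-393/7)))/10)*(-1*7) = -734993/510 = -1441.16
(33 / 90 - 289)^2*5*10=74978281 / 18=4165460.06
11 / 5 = 2.20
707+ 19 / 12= 8503 / 12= 708.58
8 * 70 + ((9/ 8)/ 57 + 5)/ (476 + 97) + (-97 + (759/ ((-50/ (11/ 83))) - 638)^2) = 410078.12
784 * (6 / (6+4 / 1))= 2352 / 5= 470.40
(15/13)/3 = 5/13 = 0.38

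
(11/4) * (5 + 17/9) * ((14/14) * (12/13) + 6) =1705/13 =131.15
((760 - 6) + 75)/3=829/3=276.33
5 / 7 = 0.71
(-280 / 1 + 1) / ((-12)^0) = -279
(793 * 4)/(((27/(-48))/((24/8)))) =-50752/3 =-16917.33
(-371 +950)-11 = 568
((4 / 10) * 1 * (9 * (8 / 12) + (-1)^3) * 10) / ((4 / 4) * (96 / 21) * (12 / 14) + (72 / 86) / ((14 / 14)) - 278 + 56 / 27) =-113778 / 1542661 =-0.07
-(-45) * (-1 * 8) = -360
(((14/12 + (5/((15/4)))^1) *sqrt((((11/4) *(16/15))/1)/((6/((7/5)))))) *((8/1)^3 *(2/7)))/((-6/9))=-256 *sqrt(154)/7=-453.84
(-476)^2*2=453152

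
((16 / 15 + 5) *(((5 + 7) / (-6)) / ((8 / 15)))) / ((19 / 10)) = -455 / 38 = -11.97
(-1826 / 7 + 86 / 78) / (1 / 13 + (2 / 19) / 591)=-265427359 / 78785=-3369.01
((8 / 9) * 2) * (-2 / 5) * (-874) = 27968 / 45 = 621.51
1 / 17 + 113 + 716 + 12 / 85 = 829.20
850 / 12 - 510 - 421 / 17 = -47321 / 102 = -463.93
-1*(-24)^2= -576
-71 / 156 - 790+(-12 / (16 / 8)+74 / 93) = -1282603 / 1612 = -795.66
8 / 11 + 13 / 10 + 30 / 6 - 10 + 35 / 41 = -9557 / 4510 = -2.12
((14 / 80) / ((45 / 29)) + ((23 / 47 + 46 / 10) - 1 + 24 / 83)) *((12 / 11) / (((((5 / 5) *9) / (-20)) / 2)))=-126147932 / 5792985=-21.78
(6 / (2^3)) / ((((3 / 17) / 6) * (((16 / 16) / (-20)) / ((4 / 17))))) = -120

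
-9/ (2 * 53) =-9/ 106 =-0.08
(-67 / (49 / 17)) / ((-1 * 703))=1139 / 34447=0.03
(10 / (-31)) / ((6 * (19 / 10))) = -50 / 1767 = -0.03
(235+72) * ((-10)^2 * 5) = 153500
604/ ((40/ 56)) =4228/ 5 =845.60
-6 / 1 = -6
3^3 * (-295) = -7965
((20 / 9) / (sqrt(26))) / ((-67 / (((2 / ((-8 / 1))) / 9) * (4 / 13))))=10 * sqrt(26) / 917163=0.00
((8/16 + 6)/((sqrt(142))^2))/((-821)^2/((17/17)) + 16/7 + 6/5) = 455/6700002188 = 0.00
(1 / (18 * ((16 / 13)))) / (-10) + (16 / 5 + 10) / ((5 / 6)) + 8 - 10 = 13.84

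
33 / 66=1 / 2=0.50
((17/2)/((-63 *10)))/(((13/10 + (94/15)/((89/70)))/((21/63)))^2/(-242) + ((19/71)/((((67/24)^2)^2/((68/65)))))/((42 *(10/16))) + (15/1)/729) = 4813157348745984810/507343091942185765967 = 0.01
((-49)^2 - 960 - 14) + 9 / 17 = 24268 / 17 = 1427.53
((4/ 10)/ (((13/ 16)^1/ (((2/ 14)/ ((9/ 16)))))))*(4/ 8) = 256/ 4095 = 0.06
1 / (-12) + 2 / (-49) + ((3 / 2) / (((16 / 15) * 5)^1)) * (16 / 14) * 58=10889 / 588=18.52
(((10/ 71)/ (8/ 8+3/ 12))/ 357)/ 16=0.00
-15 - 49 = -64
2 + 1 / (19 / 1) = 39 / 19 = 2.05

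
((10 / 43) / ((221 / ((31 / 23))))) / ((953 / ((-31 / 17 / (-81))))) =9610 / 286823945889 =0.00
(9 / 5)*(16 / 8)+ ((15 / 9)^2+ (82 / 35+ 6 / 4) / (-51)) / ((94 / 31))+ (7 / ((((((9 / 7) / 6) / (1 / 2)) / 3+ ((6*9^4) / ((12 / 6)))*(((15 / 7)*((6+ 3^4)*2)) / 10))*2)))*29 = 683201148617 / 152114387040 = 4.49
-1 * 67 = -67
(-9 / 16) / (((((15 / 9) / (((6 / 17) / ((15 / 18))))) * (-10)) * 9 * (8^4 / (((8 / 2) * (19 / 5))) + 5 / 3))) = 1539 / 262735000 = 0.00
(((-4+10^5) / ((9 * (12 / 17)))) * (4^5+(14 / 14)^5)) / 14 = 145202525 / 126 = 1152400.99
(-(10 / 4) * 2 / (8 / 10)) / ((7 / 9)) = -225 / 28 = -8.04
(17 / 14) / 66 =17 / 924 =0.02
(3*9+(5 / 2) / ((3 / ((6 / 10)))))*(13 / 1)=715 / 2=357.50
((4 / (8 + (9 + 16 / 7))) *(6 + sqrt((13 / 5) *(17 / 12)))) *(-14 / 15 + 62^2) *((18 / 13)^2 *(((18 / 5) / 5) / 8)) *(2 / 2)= 2421132 *sqrt(3315) / 528125 + 87160752 / 105625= 1089.14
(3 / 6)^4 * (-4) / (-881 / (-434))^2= -47089 / 776161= -0.06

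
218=218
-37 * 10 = -370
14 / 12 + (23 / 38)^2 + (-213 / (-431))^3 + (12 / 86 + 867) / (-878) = 4360932734563273 / 6547164219355524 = 0.67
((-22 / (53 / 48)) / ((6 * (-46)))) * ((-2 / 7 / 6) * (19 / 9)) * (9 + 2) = -18392 / 230391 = -0.08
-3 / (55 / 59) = -177 / 55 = -3.22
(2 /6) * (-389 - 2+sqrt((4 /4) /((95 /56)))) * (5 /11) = -1955 /33+2 * sqrt(1330) /627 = -59.13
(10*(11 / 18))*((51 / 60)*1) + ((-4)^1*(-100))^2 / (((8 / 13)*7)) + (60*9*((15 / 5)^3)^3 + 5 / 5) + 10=2687826721 / 252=10665979.05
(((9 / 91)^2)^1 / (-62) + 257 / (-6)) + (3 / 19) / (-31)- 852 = -13093749748 / 14632527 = -894.84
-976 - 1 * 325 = -1301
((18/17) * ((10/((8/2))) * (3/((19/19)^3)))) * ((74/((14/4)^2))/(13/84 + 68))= 95904/136255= 0.70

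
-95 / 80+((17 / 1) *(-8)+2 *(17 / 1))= -1651 / 16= -103.19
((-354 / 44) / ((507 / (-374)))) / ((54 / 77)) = 77231 / 9126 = 8.46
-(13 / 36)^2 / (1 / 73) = -12337 / 1296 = -9.52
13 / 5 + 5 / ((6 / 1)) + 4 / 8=59 / 15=3.93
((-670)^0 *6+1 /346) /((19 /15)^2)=467325 /124906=3.74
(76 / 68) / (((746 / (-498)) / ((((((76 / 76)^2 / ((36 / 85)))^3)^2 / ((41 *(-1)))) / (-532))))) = -1841377046875 / 310702301134848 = -0.01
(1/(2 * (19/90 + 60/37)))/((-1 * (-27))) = 0.01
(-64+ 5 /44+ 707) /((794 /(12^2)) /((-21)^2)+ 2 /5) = 1123107930 /720379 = 1559.05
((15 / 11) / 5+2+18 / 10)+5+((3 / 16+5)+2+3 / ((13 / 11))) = 18.80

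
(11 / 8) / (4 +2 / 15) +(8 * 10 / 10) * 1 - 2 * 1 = 3141 / 496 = 6.33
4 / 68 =1 / 17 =0.06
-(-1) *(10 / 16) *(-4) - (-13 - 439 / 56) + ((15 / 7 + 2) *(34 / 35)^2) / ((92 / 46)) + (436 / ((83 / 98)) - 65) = 2676593993 / 5693800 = 470.09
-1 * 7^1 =-7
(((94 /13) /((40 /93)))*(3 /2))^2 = 171950769 /270400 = 635.91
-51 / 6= -17 / 2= -8.50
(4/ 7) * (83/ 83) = 4/ 7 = 0.57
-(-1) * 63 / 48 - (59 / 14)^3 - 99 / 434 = -12549013 / 170128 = -73.76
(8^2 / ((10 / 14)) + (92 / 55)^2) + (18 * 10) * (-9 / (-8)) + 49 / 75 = 5364257 / 18150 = 295.55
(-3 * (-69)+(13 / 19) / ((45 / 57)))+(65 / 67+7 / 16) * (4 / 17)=14228243 / 68340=208.20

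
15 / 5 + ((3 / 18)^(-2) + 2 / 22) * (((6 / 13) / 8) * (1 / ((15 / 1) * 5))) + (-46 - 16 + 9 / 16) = -3341037 / 57200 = -58.41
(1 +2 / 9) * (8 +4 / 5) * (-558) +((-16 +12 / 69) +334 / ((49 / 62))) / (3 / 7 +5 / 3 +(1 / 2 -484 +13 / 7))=-97320725048 / 16213505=-6002.45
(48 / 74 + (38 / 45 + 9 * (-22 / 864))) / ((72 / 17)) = 572407 / 1918080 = 0.30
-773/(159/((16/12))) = -6.48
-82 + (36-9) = -55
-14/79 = -0.18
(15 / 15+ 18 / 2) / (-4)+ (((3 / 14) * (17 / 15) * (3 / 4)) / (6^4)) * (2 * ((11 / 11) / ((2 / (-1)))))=-302417 / 120960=-2.50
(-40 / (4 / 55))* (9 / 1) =-4950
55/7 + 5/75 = 832/105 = 7.92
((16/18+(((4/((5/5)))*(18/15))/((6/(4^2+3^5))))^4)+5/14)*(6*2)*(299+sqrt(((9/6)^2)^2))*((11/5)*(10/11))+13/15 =13325923073239.56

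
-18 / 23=-0.78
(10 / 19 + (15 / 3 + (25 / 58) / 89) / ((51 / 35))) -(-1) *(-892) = -888.04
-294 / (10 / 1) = -147 / 5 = -29.40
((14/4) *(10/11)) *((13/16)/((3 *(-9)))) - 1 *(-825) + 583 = 6690361/4752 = 1407.90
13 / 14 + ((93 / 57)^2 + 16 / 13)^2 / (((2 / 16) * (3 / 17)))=636331057055 / 925018458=687.91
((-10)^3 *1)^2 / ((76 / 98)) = 24500000 / 19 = 1289473.68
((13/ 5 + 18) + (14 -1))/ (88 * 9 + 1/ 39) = 6552/ 154445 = 0.04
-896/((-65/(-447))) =-400512/65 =-6161.72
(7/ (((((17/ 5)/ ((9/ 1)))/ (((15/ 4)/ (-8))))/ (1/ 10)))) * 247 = -233415/ 1088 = -214.54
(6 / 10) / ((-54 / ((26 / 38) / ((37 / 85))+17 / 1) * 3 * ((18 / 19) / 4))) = -4352 / 14985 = -0.29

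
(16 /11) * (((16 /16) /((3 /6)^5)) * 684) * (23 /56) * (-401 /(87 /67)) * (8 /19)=-3796629504 /2233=-1700237.13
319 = 319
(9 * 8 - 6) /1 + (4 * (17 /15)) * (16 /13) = 13958 /195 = 71.58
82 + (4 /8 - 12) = 141 /2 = 70.50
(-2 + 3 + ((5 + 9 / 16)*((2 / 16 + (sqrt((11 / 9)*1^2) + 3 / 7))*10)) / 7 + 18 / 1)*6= 445*sqrt(11) / 28 + 220137 / 1568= 193.10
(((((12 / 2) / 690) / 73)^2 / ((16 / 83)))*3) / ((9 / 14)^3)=28469 / 34251348150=0.00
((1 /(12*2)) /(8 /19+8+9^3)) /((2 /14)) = 133 /336264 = 0.00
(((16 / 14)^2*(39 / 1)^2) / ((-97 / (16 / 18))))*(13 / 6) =-562432 / 14259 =-39.44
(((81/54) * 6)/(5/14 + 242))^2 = 196/142129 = 0.00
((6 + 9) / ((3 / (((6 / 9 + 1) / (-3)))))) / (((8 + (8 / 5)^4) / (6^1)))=-15625 / 13644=-1.15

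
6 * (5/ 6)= 5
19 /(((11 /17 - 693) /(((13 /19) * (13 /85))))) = -169 /58850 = -0.00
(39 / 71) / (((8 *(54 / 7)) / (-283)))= -25753 / 10224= -2.52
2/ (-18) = -0.11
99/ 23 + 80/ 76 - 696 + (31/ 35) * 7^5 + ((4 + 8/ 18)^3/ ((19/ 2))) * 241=26159125868/ 1592865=16422.69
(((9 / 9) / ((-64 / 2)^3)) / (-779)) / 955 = 0.00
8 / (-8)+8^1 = 7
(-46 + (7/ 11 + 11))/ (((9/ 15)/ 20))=-12600/ 11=-1145.45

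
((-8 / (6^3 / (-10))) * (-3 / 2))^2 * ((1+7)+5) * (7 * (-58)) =-131950 / 81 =-1629.01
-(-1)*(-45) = -45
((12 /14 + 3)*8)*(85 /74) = 9180 /259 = 35.44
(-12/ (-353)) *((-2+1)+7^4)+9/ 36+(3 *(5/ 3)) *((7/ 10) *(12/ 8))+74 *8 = 479435/ 706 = 679.09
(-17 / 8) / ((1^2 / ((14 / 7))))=-17 / 4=-4.25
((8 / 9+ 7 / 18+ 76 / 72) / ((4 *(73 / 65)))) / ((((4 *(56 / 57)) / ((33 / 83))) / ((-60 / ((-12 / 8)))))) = 2.10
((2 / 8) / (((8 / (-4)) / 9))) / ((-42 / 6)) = 9 / 56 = 0.16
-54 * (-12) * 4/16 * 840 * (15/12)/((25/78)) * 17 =9022104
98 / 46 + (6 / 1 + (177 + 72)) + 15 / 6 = 11943 / 46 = 259.63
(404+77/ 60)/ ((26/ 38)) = 462023/ 780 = 592.34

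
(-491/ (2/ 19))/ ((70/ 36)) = -83961/ 35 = -2398.89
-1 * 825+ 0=-825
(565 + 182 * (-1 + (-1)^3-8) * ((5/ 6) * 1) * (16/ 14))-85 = -3760/ 3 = -1253.33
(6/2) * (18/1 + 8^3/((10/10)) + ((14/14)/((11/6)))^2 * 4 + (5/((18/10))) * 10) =608716/363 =1676.90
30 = 30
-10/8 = -5/4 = -1.25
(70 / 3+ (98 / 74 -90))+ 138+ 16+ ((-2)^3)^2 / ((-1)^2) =16945 / 111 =152.66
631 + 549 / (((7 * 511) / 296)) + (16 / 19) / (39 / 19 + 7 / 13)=96830141 / 143080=676.76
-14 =-14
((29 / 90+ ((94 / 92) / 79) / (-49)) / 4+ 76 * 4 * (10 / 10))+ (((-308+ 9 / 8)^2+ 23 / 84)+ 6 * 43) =24291381357221 / 256415040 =94734.62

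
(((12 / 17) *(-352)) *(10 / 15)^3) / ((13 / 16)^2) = -2883584 / 25857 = -111.52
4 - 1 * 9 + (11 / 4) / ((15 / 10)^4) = -361 / 81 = -4.46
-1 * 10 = -10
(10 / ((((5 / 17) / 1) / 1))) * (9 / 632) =153 / 316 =0.48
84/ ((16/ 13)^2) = 3549/ 64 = 55.45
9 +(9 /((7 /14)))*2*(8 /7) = 351 /7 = 50.14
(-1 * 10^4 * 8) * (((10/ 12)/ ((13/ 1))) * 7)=-1400000/ 39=-35897.44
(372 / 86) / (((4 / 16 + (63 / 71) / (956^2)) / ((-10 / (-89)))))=1.94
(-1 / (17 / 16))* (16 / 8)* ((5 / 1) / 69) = -160 / 1173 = -0.14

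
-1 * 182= -182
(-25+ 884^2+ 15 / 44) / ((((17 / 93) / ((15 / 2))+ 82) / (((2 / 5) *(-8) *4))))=-19185702282 / 157333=-121943.28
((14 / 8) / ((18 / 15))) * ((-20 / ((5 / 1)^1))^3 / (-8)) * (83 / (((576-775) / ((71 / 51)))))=-206255 / 30447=-6.77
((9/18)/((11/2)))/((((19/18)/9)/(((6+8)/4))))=567/209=2.71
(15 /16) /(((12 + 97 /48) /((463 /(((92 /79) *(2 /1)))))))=1645965 /123832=13.29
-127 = -127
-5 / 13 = -0.38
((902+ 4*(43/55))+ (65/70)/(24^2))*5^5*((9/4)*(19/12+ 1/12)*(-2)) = -1254508634375/59136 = -21213958.24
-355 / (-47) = 355 / 47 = 7.55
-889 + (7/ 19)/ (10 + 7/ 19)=-175126/ 197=-888.96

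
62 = 62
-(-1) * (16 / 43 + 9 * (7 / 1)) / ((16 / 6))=23.76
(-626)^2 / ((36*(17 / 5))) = 489845 / 153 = 3201.60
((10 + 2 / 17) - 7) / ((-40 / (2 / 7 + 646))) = -59943 / 1190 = -50.37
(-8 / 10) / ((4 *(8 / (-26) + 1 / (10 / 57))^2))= -3380 / 491401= -0.01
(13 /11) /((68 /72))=234 /187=1.25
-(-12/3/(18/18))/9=4/9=0.44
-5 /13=-0.38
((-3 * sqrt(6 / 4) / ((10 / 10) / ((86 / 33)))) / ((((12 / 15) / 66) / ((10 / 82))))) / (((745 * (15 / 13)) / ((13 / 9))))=-7267 * sqrt(6) / 109962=-0.16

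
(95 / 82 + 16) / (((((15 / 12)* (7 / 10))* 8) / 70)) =171.59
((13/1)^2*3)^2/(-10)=-25704.90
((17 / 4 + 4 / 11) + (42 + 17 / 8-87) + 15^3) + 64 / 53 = 15568181 / 4664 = 3337.95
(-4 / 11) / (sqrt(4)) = -2 / 11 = -0.18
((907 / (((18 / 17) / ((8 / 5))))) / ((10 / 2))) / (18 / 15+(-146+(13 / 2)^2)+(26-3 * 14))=-246704 / 106695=-2.31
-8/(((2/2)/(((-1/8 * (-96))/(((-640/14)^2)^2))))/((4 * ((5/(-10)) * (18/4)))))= 64827/327680000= 0.00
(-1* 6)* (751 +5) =-4536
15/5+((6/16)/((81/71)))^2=145009/46656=3.11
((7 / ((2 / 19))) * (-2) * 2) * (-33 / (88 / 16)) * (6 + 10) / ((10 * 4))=3192 / 5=638.40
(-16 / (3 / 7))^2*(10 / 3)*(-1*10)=-46459.26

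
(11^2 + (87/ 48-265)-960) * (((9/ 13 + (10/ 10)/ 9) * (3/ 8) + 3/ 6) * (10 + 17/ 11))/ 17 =-599.80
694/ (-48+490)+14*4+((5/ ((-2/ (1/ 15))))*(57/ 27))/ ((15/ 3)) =57.50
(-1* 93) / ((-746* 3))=31 / 746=0.04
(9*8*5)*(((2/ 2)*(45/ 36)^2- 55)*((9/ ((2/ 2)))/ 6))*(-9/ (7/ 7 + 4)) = 207765/ 4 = 51941.25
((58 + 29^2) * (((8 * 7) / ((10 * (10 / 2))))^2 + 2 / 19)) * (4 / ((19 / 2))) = 116122032 / 225625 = 514.67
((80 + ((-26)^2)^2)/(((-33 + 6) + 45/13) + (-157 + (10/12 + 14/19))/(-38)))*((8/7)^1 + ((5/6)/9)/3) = -211477542848/7666715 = -27583.85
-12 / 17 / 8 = -3 / 34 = -0.09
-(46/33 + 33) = -1135/33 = -34.39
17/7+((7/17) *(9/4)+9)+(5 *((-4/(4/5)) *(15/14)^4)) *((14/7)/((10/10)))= -17481259/326536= -53.54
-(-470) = 470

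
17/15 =1.13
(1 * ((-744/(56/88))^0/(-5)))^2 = 0.04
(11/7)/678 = 11/4746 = 0.00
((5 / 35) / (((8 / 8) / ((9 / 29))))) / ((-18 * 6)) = -1 / 2436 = -0.00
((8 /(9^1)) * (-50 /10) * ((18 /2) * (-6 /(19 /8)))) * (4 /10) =768 /19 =40.42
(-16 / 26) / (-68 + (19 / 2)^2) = -32 / 1157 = -0.03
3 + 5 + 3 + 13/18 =211/18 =11.72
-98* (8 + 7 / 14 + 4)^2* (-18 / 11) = 275625 / 11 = 25056.82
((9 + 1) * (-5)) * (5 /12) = -125 /6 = -20.83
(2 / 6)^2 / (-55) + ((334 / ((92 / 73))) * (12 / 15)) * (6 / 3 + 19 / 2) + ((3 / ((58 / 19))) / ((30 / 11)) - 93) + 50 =137552959 / 57420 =2395.56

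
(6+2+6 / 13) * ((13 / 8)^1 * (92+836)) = 12760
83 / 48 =1.73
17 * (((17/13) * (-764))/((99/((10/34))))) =-64940/1287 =-50.46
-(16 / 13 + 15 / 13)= -31 / 13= -2.38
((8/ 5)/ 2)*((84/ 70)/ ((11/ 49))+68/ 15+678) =18160/ 33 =550.30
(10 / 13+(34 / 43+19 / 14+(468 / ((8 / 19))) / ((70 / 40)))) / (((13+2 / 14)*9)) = 4993457 / 925704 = 5.39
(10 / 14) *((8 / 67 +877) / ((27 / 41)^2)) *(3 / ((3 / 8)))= 1317164360 / 113967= 11557.42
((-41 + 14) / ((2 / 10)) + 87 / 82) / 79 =-1.70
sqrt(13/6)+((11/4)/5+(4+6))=sqrt(78)/6+211/20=12.02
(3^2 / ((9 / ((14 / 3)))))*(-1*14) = -196 / 3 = -65.33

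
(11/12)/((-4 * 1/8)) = -11/6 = -1.83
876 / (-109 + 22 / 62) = -6789 / 842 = -8.06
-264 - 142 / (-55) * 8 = -13384 / 55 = -243.35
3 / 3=1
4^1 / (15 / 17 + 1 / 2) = 2.89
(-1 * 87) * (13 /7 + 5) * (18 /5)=-75168 /35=-2147.66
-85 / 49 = -1.73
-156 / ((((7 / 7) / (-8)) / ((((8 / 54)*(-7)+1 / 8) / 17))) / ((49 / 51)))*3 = -501956 / 2601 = -192.99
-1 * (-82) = 82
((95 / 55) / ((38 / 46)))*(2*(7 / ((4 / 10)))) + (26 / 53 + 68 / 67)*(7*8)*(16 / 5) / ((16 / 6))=174.35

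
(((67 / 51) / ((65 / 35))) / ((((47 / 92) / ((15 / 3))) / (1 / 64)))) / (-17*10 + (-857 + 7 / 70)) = -38525 / 365705496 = -0.00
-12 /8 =-3 /2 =-1.50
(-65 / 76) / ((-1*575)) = 13 / 8740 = 0.00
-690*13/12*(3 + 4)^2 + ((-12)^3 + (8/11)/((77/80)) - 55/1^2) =-65066107/1694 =-38409.74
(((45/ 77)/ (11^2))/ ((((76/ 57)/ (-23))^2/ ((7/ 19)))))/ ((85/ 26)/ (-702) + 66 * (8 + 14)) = 42504345/ 116557304468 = 0.00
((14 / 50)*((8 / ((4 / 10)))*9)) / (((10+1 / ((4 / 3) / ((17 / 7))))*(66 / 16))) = 18816 / 18205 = 1.03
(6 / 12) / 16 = 1 / 32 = 0.03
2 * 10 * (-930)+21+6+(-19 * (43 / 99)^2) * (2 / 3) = -546172181 / 29403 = -18575.39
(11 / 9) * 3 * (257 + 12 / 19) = 53845 / 57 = 944.65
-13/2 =-6.50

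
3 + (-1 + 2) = 4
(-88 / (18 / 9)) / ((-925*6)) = 22 / 2775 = 0.01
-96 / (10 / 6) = -288 / 5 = -57.60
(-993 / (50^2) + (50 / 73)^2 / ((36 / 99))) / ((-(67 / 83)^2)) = -81950186867 / 59804702500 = -1.37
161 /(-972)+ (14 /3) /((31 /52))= 230881 /30132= 7.66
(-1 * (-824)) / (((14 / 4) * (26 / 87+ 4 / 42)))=597.40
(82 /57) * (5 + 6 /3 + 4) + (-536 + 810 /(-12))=-66995 /114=-587.68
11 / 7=1.57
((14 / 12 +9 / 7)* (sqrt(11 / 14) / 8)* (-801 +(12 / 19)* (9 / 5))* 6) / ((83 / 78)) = -305239779* sqrt(154) / 3090920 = -1225.50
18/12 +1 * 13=29/2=14.50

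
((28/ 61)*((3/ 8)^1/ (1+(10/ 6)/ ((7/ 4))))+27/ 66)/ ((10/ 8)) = 10944/ 27511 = 0.40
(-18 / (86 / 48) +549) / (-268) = -23175 / 11524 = -2.01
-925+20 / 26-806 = -22493 / 13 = -1730.23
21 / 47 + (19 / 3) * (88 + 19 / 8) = 572.82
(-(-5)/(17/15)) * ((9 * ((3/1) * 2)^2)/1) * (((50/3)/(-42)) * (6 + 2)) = -540000/119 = -4537.82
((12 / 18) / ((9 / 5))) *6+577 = 5213 / 9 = 579.22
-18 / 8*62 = -279 / 2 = -139.50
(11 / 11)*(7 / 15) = 7 / 15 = 0.47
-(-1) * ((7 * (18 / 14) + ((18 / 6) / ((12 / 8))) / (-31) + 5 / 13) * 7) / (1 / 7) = 184044 / 403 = 456.68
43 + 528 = 571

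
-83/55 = -1.51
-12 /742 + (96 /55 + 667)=13645421 /20405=668.73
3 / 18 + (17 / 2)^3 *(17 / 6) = 27843 / 16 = 1740.19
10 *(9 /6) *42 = 630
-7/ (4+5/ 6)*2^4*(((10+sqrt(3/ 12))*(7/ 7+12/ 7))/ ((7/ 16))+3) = -45792/ 29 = -1579.03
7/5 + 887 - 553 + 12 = 1737/5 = 347.40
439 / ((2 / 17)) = 7463 / 2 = 3731.50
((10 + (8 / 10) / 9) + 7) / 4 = 769 / 180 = 4.27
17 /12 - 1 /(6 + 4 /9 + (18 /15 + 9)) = 12193 /8988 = 1.36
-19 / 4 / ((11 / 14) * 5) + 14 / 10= 21 / 110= 0.19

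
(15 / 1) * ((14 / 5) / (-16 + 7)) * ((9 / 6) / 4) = -7 / 4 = -1.75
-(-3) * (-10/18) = -1.67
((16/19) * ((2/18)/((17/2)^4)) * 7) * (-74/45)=-132608/642694095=-0.00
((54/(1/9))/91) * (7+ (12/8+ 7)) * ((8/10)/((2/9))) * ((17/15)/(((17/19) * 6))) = 143127/2275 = 62.91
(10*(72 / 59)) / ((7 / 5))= 3600 / 413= 8.72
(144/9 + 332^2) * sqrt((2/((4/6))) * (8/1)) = 220480 * sqrt(6) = 540063.50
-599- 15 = -614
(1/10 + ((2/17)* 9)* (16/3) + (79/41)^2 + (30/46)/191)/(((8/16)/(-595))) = -83159399407/7384633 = -11261.14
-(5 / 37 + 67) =-2484 / 37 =-67.14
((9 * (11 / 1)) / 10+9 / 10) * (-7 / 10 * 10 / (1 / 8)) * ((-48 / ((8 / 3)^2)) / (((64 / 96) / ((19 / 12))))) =96957 / 10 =9695.70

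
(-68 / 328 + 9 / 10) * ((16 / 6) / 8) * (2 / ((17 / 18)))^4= 79501824 / 17121805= 4.64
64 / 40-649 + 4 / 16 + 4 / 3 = -38749 / 60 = -645.82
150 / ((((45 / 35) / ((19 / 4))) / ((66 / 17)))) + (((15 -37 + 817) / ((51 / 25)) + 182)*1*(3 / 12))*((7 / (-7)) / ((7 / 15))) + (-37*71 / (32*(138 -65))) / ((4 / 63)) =2032049221 / 1111936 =1827.49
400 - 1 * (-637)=1037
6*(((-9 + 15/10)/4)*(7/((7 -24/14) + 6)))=-2205/316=-6.98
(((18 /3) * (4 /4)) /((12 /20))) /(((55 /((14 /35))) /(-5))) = -4 /11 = -0.36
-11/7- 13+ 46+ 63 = 94.43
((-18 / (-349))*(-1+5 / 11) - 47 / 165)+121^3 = 102015322162 / 57585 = 1771560.69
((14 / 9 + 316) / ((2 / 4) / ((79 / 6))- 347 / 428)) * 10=-966346960 / 235161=-4109.30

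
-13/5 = -2.60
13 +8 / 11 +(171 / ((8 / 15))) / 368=472759 / 32384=14.60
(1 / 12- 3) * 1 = -35 / 12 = -2.92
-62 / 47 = -1.32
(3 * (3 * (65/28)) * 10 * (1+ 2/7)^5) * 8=690873300/117649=5872.33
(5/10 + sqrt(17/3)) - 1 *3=-5/2 + sqrt(51)/3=-0.12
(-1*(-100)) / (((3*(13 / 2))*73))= 0.07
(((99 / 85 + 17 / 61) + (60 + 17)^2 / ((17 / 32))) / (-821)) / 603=-19291508 / 855633885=-0.02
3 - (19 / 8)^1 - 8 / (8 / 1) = -3 / 8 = -0.38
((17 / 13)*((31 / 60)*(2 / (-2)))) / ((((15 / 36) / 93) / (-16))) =784176 / 325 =2412.85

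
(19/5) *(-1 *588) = -11172/5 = -2234.40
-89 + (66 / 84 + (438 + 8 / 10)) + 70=420.59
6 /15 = 2 /5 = 0.40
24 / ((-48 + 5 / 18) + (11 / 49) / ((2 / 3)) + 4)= -10584 / 19133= -0.55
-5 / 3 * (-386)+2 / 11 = 21236 / 33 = 643.52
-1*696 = -696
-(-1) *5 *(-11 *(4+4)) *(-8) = 3520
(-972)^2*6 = 5668704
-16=-16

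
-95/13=-7.31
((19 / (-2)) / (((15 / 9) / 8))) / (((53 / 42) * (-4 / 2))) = 4788 / 265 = 18.07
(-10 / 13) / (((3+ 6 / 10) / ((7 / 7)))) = -0.21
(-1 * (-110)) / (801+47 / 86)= 9460 / 68933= 0.14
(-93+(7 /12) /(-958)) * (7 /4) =-7483945 /45984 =-162.75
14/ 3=4.67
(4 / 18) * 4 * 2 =16 / 9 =1.78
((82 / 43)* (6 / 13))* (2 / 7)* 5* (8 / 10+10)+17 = 119657 / 3913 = 30.58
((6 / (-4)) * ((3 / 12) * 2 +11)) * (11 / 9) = -253 / 12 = -21.08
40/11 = 3.64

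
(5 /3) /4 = 5 /12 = 0.42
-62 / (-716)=31 / 358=0.09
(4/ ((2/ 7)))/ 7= 2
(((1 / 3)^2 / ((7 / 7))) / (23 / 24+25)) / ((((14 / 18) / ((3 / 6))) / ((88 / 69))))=352 / 100303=0.00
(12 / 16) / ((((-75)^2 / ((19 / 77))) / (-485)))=-1843 / 115500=-0.02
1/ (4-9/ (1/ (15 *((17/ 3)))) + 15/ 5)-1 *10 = -7581/ 758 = -10.00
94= 94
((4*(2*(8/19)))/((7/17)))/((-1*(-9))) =0.91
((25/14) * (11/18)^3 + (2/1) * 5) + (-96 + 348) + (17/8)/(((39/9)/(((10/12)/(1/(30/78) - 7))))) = 6125395811/23351328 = 262.31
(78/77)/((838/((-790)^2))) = 24339900/32263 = 754.42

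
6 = 6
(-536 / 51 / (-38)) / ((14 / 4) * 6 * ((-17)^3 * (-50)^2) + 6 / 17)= -0.00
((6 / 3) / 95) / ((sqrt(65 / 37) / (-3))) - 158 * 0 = -0.05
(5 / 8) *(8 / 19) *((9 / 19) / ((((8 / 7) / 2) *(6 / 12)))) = 0.44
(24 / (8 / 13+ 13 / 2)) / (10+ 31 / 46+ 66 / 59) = 1693536 / 5920925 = 0.29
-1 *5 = -5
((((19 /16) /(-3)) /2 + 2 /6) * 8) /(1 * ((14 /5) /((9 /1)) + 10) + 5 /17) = 0.10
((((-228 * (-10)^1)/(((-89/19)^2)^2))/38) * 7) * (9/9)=54734820/62742241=0.87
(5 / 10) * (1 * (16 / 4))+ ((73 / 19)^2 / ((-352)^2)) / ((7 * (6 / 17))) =3757355489 / 1878632448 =2.00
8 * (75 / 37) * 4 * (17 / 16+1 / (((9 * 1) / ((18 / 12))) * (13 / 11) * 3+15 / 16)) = 3463450 / 48211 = 71.84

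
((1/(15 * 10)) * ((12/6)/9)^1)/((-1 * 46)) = -1/31050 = -0.00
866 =866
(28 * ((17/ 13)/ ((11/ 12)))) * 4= 159.78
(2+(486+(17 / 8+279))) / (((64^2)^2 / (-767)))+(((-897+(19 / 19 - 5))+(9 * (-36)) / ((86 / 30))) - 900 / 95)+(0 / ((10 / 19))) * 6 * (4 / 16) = -112236317210183 / 109655883776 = -1023.53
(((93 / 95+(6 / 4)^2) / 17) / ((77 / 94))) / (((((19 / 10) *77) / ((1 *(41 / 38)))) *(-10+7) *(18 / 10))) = -3940715 / 12444105366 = -0.00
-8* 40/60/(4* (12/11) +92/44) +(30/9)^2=6572/639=10.28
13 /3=4.33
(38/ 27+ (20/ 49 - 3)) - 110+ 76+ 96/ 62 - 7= -1666606/ 41013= -40.64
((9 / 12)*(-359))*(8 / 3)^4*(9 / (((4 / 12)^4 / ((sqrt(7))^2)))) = -69479424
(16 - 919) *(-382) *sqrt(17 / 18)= 335227.26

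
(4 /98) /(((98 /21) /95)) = 285 /343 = 0.83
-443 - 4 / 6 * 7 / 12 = -7981 / 18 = -443.39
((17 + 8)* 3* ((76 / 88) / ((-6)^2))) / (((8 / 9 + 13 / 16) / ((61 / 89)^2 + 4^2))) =74360490 / 4269419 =17.42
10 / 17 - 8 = -126 / 17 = -7.41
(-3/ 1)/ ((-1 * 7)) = 3/ 7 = 0.43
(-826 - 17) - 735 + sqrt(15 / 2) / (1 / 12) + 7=-1571 + 6*sqrt(30)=-1538.14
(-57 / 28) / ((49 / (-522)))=14877 / 686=21.69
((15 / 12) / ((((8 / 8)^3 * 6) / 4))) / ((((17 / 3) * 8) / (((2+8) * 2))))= 25 / 68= 0.37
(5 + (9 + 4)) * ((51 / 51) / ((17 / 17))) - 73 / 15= 13.13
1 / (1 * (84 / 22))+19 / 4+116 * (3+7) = 97861 / 84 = 1165.01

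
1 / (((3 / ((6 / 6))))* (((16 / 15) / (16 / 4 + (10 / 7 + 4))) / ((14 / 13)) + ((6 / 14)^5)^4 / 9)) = 3.17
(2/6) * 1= 1/3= 0.33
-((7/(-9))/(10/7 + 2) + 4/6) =-95/216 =-0.44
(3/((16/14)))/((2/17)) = 357/16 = 22.31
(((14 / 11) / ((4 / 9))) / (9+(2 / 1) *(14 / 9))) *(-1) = -567 / 2398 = -0.24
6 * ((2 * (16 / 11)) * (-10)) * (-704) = 122880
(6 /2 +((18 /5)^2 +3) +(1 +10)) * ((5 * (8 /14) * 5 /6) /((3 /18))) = 428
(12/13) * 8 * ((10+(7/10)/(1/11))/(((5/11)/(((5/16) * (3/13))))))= 17523/845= 20.74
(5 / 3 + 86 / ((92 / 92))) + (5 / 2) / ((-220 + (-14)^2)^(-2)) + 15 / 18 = 1528.50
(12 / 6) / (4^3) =1 / 32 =0.03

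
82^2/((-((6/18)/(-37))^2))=-82846404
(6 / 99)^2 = 4 / 1089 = 0.00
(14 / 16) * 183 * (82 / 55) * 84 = 1102941 / 55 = 20053.47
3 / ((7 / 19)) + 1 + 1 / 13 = 839 / 91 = 9.22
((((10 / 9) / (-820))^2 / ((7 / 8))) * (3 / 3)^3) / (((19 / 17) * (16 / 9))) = 17 / 16097256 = 0.00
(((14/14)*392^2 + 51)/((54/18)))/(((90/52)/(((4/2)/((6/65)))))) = 51955670/81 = 641428.02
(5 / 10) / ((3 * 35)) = 0.00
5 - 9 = -4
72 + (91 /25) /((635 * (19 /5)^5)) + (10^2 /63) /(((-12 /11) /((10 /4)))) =8126079890843 /118867608594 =68.36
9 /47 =0.19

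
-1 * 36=-36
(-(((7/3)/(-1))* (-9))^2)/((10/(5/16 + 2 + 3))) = -7497/32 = -234.28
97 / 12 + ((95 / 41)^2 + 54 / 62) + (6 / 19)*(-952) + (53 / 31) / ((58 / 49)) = -98152173877 / 344557932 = -284.86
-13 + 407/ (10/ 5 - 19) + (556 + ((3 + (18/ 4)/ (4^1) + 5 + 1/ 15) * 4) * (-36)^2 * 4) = 191117.46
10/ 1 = 10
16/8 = 2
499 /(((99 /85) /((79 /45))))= 670157 /891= 752.14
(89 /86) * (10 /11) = 445 /473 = 0.94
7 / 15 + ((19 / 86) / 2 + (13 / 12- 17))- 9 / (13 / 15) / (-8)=-313967 / 22360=-14.04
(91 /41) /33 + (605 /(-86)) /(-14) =928129 /1629012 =0.57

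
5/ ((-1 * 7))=-5/ 7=-0.71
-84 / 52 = -21 / 13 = -1.62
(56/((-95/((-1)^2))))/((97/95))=-56/97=-0.58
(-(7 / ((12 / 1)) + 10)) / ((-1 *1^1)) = 127 / 12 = 10.58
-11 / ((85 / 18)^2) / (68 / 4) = -3564 / 122825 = -0.03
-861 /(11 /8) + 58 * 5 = -3698 /11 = -336.18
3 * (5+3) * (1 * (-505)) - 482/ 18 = -109321/ 9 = -12146.78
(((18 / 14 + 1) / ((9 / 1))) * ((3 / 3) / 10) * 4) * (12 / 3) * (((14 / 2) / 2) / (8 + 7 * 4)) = 16 / 405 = 0.04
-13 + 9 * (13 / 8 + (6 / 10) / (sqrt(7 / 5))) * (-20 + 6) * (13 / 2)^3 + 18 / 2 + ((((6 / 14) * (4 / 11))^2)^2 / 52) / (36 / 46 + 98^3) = -8900769072752973341119 / 158282412068933152- 59319 * sqrt(35) / 20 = -73780.27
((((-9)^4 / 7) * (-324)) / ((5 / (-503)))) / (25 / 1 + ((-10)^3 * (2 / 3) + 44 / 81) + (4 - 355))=-30792.81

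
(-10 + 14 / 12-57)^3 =-61629875 / 216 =-285323.50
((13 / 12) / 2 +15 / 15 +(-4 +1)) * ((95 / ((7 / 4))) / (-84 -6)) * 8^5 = 778240 / 27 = 28823.70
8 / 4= 2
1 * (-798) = -798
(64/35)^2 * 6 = 24576/1225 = 20.06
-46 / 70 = -0.66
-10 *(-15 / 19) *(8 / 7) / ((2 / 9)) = 5400 / 133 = 40.60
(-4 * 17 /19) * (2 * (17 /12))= -578 /57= -10.14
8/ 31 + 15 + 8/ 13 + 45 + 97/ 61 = 1535543/ 24583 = 62.46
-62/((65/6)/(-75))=5580/13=429.23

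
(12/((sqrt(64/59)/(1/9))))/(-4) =-sqrt(59)/24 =-0.32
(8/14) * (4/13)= 16/91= 0.18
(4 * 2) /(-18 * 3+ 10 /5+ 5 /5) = -8 /51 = -0.16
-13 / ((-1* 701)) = 13 / 701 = 0.02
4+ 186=190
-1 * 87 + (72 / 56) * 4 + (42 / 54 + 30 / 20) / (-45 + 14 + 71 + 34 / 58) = -12131255 / 148302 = -81.80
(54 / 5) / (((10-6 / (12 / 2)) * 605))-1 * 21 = -63519 / 3025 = -21.00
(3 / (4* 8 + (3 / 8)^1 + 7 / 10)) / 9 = 40 / 3969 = 0.01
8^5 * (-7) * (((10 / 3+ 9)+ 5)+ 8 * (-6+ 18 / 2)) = -28442624 / 3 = -9480874.67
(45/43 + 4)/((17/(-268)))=-58156/731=-79.56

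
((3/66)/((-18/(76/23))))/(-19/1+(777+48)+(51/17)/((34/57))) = -646/62788275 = -0.00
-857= -857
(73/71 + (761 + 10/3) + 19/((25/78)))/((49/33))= 48303376/86975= 555.37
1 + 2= 3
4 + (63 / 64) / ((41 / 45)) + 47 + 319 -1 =370.08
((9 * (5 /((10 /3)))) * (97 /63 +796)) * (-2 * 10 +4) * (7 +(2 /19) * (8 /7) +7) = -2264642640 /931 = -2432484.04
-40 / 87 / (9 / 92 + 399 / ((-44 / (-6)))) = -0.01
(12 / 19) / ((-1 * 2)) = -6 / 19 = -0.32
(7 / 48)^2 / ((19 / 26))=637 / 21888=0.03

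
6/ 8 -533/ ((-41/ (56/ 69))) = 3119/ 276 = 11.30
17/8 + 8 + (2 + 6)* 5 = 401/8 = 50.12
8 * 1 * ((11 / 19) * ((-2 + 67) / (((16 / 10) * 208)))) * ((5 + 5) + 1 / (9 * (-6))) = 148225 / 16416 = 9.03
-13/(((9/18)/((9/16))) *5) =-117/40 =-2.92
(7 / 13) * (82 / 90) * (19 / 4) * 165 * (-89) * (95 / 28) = -72450895 / 624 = -116107.20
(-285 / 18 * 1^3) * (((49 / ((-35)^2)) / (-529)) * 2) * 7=133 / 7935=0.02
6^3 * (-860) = -185760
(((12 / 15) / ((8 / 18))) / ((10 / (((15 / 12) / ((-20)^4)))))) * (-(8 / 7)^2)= -0.00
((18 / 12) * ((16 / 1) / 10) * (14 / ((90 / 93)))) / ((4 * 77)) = 0.11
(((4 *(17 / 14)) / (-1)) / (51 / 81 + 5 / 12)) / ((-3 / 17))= 20808 / 791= 26.31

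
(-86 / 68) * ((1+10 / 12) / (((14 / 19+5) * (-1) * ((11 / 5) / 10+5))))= 224675 / 2901798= 0.08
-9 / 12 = -3 / 4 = -0.75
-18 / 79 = -0.23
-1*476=-476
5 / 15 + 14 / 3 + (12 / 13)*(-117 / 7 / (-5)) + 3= 388 / 35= 11.09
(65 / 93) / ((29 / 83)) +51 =142942 / 2697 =53.00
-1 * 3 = -3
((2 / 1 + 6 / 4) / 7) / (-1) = -1 / 2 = -0.50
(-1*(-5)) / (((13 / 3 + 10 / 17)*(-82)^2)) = 255 / 1687724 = 0.00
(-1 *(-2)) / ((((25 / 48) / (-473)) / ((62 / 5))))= -2815296 / 125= -22522.37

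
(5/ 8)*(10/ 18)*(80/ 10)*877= 21925/ 9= 2436.11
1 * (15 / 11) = 15 / 11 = 1.36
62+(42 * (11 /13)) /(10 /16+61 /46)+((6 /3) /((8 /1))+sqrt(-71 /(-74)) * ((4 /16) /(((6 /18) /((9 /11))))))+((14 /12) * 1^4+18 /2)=27 * sqrt(5254) /3256+5075719 /56004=91.23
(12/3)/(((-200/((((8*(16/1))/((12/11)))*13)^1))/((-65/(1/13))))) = 386672/15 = 25778.13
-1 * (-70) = 70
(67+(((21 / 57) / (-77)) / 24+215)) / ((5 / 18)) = 4243533 / 4180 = 1015.20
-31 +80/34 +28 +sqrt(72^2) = 1213/17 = 71.35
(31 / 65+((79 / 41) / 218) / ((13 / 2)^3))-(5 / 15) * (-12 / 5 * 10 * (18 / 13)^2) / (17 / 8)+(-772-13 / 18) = -11492354565539 / 15022141290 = -765.03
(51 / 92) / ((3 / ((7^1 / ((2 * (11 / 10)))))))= 595 / 1012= 0.59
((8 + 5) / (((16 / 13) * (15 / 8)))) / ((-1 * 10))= -169 / 300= -0.56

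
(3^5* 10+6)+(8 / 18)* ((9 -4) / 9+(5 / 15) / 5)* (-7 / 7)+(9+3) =991328 / 405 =2447.72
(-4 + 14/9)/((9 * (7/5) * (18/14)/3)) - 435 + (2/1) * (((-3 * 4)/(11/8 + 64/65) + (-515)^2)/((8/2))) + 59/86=564869313664/4273641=132175.19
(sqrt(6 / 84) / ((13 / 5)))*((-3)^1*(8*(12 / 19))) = -720*sqrt(14) / 1729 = -1.56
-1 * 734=-734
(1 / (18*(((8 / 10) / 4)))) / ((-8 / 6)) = -5 / 24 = -0.21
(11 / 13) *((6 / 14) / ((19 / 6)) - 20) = -29062 / 1729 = -16.81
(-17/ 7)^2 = 289/ 49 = 5.90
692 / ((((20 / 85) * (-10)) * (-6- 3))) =2941 / 90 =32.68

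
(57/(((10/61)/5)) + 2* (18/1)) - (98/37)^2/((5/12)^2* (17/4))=2053833117/1163650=1764.99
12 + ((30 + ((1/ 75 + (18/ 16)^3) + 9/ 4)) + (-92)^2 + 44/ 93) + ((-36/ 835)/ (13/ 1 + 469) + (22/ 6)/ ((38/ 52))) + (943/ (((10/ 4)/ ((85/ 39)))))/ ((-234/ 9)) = 1305103010797996409/ 153839102476800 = 8483.56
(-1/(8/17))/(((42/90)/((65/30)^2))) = -14365/672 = -21.38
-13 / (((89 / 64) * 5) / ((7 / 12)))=-1456 / 1335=-1.09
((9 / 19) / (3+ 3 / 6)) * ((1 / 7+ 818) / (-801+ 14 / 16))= -824688 / 5959331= -0.14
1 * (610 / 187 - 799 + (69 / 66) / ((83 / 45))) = -795.17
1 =1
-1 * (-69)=69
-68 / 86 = -34 / 43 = -0.79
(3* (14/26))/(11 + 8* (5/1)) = 7/221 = 0.03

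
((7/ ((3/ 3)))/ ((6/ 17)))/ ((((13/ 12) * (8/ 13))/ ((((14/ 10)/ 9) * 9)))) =833/ 20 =41.65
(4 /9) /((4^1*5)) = 1 /45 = 0.02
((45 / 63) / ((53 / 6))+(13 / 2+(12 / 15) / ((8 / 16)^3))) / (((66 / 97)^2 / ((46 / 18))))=71.65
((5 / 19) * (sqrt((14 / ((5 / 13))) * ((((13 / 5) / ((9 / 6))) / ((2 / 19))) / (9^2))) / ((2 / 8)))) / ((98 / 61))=1586 * sqrt(798) / 25137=1.78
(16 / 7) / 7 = 16 / 49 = 0.33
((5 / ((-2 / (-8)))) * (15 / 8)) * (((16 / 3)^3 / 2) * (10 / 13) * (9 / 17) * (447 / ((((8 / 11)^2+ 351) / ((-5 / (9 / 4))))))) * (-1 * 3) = 18461696000 / 1880047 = 9819.81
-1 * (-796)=796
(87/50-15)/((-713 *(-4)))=-663/142600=-0.00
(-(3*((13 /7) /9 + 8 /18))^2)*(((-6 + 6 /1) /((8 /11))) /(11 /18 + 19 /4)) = 0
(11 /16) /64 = 11 /1024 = 0.01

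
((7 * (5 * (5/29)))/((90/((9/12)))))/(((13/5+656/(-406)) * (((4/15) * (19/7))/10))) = 214375/303696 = 0.71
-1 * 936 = -936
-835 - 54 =-889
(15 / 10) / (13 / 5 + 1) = 0.42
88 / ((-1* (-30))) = 44 / 15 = 2.93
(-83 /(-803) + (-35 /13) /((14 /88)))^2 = 30828687561 /108972721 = 282.90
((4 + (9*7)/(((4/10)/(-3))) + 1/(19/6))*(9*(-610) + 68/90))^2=4828262767679165584/731025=6604784744268.89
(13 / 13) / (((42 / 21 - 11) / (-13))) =13 / 9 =1.44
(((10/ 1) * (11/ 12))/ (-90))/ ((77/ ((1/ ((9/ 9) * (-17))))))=1/ 12852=0.00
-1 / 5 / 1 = -0.20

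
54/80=27/40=0.68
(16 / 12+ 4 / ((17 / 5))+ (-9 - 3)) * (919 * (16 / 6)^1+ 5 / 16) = -14235287 / 612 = -23260.27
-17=-17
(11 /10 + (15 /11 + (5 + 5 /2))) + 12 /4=713 /55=12.96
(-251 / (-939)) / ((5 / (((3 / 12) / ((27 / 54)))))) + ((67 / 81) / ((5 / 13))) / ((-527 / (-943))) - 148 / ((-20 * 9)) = 627595823 / 133610310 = 4.70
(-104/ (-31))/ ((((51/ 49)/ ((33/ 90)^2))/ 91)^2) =3784330322773/ 8163888750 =463.55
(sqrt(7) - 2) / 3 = -2 / 3 + sqrt(7) / 3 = 0.22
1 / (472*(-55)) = -1 / 25960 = -0.00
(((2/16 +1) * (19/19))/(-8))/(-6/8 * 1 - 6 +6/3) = 9/304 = 0.03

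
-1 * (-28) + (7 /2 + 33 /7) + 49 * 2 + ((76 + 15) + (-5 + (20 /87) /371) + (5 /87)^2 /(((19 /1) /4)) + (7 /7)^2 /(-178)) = 1045666092010 /4748495409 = 220.21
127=127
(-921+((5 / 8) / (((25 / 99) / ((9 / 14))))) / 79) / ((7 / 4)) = -40744149 / 77420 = -526.27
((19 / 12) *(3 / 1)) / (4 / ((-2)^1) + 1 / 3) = -57 / 20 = -2.85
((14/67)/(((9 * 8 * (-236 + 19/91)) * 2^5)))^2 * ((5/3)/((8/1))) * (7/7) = 2028845/65826961301978873856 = 0.00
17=17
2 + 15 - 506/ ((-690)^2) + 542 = 5785639/ 10350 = 559.00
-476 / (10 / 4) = -190.40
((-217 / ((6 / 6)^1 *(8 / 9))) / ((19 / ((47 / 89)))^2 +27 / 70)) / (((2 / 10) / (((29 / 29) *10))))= -3774904875 / 400446626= -9.43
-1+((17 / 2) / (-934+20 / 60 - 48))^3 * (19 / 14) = -150563846651 / 150563714000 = -1.00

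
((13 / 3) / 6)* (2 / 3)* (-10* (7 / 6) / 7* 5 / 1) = -325 / 81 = -4.01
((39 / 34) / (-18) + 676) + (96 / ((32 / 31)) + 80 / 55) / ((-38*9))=675.66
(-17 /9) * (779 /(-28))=13243 /252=52.55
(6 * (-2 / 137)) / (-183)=4 / 8357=0.00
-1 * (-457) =457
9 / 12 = 3 / 4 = 0.75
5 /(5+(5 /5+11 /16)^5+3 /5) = 26214400 /101104663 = 0.26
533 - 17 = 516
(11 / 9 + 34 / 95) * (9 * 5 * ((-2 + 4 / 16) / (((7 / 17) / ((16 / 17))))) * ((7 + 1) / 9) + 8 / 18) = -1940036 / 7695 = -252.12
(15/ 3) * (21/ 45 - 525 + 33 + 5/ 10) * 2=-14731/ 3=-4910.33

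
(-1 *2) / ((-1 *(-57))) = -2 / 57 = -0.04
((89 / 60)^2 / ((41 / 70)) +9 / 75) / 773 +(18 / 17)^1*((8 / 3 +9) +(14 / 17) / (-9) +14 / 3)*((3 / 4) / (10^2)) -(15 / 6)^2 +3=-12843162079 / 4121674650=-3.12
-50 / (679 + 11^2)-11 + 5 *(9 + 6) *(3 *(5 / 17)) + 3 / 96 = 29999 / 544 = 55.15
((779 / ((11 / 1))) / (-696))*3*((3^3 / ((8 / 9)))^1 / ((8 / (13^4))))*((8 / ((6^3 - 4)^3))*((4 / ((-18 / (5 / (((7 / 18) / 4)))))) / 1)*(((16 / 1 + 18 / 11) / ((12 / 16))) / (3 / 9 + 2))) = 2622158134245 / 819137928224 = 3.20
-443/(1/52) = -23036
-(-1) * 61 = 61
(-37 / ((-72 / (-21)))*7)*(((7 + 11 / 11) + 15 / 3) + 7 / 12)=-295519 / 288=-1026.11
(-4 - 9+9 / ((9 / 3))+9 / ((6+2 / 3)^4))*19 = -30386149 / 160000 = -189.91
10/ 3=3.33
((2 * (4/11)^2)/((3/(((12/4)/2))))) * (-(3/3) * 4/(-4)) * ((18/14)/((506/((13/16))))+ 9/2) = 255141/428582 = 0.60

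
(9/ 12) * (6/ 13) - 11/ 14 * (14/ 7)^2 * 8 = -4513/ 182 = -24.80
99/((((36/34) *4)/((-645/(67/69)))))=-8322435/536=-15526.93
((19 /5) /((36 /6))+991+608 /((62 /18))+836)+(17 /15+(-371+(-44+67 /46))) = 17023652 /10695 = 1591.74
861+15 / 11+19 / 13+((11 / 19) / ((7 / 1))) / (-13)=16428970 / 19019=863.82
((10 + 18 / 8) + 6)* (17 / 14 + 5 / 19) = 28689 / 1064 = 26.96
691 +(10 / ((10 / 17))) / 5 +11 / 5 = 3483 / 5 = 696.60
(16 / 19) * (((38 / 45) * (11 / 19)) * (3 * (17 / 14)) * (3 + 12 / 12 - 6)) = -5984 / 1995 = -3.00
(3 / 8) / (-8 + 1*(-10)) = -1 / 48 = -0.02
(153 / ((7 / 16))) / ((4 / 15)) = 9180 / 7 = 1311.43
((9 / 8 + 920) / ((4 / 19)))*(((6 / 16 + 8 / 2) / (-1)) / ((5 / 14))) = -6860539 / 128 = -53597.96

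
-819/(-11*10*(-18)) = -0.41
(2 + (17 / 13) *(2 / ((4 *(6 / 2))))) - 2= 17 / 78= 0.22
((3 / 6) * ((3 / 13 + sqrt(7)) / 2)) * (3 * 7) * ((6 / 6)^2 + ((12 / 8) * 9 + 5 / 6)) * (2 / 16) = 28.94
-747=-747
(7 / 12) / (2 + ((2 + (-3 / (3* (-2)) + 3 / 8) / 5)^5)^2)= 18350080000000000 / 74589938817430706547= 0.00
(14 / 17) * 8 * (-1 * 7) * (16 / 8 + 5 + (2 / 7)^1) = -336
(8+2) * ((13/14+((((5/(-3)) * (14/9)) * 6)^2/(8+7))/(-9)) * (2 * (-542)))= 143353580/15309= 9364.01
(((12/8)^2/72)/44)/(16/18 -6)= -0.00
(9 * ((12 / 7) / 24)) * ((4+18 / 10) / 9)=29 / 70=0.41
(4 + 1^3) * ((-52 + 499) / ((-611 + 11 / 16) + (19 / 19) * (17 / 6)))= -107280 / 29159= -3.68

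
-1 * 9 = -9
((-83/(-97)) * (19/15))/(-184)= -1577/267720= -0.01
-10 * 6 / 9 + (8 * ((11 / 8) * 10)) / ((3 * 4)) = 5 / 2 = 2.50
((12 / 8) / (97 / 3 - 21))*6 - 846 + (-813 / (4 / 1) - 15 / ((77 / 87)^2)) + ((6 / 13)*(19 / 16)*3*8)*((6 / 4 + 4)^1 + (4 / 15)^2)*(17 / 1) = 23347239571 / 131030900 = 178.18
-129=-129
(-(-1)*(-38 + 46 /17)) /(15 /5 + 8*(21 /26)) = -2600 /697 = -3.73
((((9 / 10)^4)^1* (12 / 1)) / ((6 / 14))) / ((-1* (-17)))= 1.08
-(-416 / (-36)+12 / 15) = -556 / 45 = -12.36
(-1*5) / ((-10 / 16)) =8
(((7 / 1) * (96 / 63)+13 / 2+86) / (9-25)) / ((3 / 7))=-4333 / 288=-15.05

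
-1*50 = -50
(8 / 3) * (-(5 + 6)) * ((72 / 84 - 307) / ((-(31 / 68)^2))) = -872012416 / 20181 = -43209.57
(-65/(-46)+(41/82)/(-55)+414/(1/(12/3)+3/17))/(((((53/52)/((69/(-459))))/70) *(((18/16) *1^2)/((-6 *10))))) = 1384705853440/2586771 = 535302.84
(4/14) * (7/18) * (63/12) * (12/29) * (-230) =-1610/29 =-55.52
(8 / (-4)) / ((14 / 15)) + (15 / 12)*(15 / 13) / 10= -1455 / 728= -2.00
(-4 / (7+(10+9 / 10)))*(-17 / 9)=0.42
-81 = -81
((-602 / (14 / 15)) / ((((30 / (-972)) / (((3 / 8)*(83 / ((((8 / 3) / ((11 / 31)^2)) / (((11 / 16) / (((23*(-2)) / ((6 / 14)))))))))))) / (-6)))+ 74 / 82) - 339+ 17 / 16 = 2738880560177 / 3247903232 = 843.28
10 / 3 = 3.33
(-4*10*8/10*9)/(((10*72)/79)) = -158/5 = -31.60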